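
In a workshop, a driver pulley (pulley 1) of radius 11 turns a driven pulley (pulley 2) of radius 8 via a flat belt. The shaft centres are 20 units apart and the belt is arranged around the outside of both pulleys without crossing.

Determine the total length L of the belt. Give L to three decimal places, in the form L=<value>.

open belt: β = asin((r2−r1)/C) = asin(-3/20) = -8.6269°
wrap1 = π − 2β = 197.2539°
wrap2 = π + 2β = 162.7461°
tangent length = C·cosβ = 19.7737
L = r1·wrap1 + r2·wrap2 + 2·C·cosβ = 11·3.4427 + 8·2.8405 + 2·19.7737 = 100.1411

L=100.141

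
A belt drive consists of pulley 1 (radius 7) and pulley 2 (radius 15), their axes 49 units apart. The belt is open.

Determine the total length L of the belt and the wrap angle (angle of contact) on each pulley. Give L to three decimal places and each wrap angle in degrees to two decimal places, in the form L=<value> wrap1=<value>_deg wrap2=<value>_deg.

open belt: β = asin((r2−r1)/C) = asin(8/49) = 9.3965°
wrap1 = π − 2β = 161.2070°
wrap2 = π + 2β = 198.7930°
tangent length = C·cosβ = 48.3425
L = r1·wrap1 + r2·wrap2 + 2·C·cosβ = 7·2.8136 + 15·3.4696 + 2·48.3425 = 168.4241

L=168.424 wrap1=161.21_deg wrap2=198.79_deg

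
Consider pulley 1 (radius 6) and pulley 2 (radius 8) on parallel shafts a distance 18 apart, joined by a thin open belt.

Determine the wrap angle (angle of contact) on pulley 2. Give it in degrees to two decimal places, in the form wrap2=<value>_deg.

open belt: β = asin((r2−r1)/C) = asin(2/18) = 6.3794°
wrap1 = π − 2β = 167.2413°
wrap2 = π + 2β = 192.7587°

wrap2=192.76_deg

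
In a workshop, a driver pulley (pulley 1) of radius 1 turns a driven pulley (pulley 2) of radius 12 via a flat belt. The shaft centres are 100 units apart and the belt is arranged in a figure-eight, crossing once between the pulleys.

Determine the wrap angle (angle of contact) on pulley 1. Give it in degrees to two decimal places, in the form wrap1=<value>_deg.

crossed belt: β = asin((r1+r2)/C) = asin(13/100) = 7.4696°
wrap1 = wrap2 = π + 2β = 194.9392°

wrap1=194.94_deg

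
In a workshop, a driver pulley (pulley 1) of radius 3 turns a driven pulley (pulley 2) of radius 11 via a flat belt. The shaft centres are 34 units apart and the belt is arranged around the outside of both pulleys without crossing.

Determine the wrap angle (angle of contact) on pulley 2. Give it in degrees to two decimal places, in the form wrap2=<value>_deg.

wrap2=207.22_deg

open belt: β = asin((r2−r1)/C) = asin(8/34) = 13.6090°
wrap1 = π − 2β = 152.7821°
wrap2 = π + 2β = 207.2179°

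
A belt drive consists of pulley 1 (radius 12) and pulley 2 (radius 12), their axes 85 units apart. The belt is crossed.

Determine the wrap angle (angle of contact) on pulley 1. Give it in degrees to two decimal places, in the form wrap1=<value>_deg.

crossed belt: β = asin((r1+r2)/C) = asin(24/85) = 16.4007°
wrap1 = wrap2 = π + 2β = 212.8014°

wrap1=212.80_deg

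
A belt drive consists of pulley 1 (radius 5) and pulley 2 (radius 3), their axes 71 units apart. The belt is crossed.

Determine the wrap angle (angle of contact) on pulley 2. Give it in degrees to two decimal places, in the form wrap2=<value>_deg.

wrap2=192.94_deg

crossed belt: β = asin((r1+r2)/C) = asin(8/71) = 6.4696°
wrap1 = wrap2 = π + 2β = 192.9392°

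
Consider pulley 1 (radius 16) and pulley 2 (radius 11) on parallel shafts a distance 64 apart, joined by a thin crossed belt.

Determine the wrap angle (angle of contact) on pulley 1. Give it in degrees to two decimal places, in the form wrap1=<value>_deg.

crossed belt: β = asin((r1+r2)/C) = asin(27/64) = 24.9530°
wrap1 = wrap2 = π + 2β = 229.9060°

wrap1=229.91_deg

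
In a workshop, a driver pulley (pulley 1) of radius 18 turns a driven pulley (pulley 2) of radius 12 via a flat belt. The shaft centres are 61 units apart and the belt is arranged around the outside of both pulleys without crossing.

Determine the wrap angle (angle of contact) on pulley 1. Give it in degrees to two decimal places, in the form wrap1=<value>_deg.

wrap1=191.29_deg

open belt: β = asin((r2−r1)/C) = asin(-6/61) = -5.6448°
wrap1 = π − 2β = 191.2896°
wrap2 = π + 2β = 168.7104°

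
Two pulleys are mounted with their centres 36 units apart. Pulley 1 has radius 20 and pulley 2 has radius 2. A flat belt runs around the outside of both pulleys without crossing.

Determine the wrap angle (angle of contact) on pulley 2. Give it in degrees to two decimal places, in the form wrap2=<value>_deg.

open belt: β = asin((r2−r1)/C) = asin(-18/36) = -30.0000°
wrap1 = π − 2β = 240.0000°
wrap2 = π + 2β = 120.0000°

wrap2=120.00_deg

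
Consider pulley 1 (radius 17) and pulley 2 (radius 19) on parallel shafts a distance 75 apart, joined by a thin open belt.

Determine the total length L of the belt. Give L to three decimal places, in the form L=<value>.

L=263.151

open belt: β = asin((r2−r1)/C) = asin(2/75) = 1.5281°
wrap1 = π − 2β = 176.9439°
wrap2 = π + 2β = 183.0561°
tangent length = C·cosβ = 74.9733
L = r1·wrap1 + r2·wrap2 + 2·C·cosβ = 17·3.0883 + 19·3.1949 + 2·74.9733 = 263.1507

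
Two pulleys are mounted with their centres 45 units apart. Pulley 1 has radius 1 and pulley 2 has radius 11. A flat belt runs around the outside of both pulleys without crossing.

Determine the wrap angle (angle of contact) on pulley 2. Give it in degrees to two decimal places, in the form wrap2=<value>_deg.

open belt: β = asin((r2−r1)/C) = asin(10/45) = 12.8396°
wrap1 = π − 2β = 154.3208°
wrap2 = π + 2β = 205.6792°

wrap2=205.68_deg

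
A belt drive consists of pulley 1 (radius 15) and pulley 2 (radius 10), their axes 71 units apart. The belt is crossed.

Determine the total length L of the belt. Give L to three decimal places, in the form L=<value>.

L=229.437

crossed belt: β = asin((r1+r2)/C) = asin(25/71) = 20.6166°
wrap1 = wrap2 = π + 2β = 221.2332°
tangent length = C·cosβ = 66.4530
L = (r1+r2)·wrap + 2·C·cosβ = 25·3.8612 + 2·66.4530 = 229.4372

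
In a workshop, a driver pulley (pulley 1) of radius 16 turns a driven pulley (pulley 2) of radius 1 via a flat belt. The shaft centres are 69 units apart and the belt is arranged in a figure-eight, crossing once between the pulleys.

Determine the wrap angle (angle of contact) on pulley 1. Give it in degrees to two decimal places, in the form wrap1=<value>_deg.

crossed belt: β = asin((r1+r2)/C) = asin(17/69) = 14.2632°
wrap1 = wrap2 = π + 2β = 208.5264°

wrap1=208.53_deg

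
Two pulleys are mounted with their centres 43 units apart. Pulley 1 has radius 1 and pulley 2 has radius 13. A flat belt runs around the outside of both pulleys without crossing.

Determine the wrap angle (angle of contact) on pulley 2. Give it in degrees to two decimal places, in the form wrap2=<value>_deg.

open belt: β = asin((r2−r1)/C) = asin(12/43) = 16.2047°
wrap1 = π − 2β = 147.5906°
wrap2 = π + 2β = 212.4094°

wrap2=212.41_deg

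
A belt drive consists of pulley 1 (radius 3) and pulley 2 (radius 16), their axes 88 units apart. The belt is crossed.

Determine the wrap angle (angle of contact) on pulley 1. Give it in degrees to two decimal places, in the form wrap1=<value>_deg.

crossed belt: β = asin((r1+r2)/C) = asin(19/88) = 12.4689°
wrap1 = wrap2 = π + 2β = 204.9377°

wrap1=204.94_deg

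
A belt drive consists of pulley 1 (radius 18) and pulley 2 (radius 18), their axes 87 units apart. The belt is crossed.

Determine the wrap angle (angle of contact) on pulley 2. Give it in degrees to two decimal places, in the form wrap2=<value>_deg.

wrap2=228.89_deg

crossed belt: β = asin((r1+r2)/C) = asin(36/87) = 24.4433°
wrap1 = wrap2 = π + 2β = 228.8867°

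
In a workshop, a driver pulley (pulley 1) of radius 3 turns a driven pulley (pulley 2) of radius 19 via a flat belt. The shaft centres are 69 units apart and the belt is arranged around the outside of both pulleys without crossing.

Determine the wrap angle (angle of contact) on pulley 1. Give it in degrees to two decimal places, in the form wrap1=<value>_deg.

open belt: β = asin((r2−r1)/C) = asin(16/69) = 13.4080°
wrap1 = π − 2β = 153.1840°
wrap2 = π + 2β = 206.8160°

wrap1=153.18_deg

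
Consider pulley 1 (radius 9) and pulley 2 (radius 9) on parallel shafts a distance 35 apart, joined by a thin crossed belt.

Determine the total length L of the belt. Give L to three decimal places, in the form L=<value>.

crossed belt: β = asin((r1+r2)/C) = asin(18/35) = 30.9497°
wrap1 = wrap2 = π + 2β = 241.8994°
tangent length = C·cosβ = 30.0167
L = (r1+r2)·wrap + 2·C·cosβ = 18·4.2219 + 2·30.0167 = 136.0283

L=136.028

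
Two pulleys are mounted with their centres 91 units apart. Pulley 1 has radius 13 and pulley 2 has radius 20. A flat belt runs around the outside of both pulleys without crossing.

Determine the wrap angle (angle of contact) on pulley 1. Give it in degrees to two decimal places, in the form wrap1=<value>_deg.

open belt: β = asin((r2−r1)/C) = asin(7/91) = 4.4117°
wrap1 = π − 2β = 171.1765°
wrap2 = π + 2β = 188.8235°

wrap1=171.18_deg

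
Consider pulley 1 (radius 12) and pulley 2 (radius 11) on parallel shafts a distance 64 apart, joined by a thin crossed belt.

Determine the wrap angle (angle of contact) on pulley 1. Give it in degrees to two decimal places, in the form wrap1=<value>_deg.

crossed belt: β = asin((r1+r2)/C) = asin(23/64) = 21.0618°
wrap1 = wrap2 = π + 2β = 222.1236°

wrap1=222.12_deg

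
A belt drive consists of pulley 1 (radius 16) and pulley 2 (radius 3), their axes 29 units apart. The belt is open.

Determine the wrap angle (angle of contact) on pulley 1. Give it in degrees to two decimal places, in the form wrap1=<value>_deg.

open belt: β = asin((r2−r1)/C) = asin(-13/29) = -26.6331°
wrap1 = π − 2β = 233.2662°
wrap2 = π + 2β = 126.7338°

wrap1=233.27_deg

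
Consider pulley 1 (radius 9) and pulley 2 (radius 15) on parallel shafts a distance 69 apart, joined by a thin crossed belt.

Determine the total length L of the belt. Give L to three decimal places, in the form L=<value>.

L=221.833

crossed belt: β = asin((r1+r2)/C) = asin(24/69) = 20.3544°
wrap1 = wrap2 = π + 2β = 220.7088°
tangent length = C·cosβ = 64.6916
L = (r1+r2)·wrap + 2·C·cosβ = 24·3.8521 + 2·64.6916 = 221.8334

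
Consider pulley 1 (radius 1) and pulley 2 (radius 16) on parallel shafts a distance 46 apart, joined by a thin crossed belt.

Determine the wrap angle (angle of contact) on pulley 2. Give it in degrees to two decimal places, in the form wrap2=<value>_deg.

crossed belt: β = asin((r1+r2)/C) = asin(17/46) = 21.6888°
wrap1 = wrap2 = π + 2β = 223.3776°

wrap2=223.38_deg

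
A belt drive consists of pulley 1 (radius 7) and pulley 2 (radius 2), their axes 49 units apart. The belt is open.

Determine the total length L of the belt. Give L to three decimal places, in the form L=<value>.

open belt: β = asin((r2−r1)/C) = asin(-5/49) = -5.8567°
wrap1 = π − 2β = 191.7134°
wrap2 = π + 2β = 168.2866°
tangent length = C·cosβ = 48.7442
L = r1·wrap1 + r2·wrap2 + 2·C·cosβ = 7·3.3460 + 2·2.9372 + 2·48.7442 = 126.7850

L=126.785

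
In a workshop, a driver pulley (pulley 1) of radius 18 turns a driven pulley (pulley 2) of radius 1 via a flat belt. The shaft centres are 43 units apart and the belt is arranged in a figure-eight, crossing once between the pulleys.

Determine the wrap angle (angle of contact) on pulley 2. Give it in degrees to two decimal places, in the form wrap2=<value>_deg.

wrap2=232.45_deg

crossed belt: β = asin((r1+r2)/C) = asin(19/43) = 26.2226°
wrap1 = wrap2 = π + 2β = 232.4453°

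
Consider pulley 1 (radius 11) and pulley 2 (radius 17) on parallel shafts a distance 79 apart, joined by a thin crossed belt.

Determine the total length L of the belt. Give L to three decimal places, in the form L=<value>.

crossed belt: β = asin((r1+r2)/C) = asin(28/79) = 20.7585°
wrap1 = wrap2 = π + 2β = 221.5171°
tangent length = C·cosβ = 73.8715
L = (r1+r2)·wrap + 2·C·cosβ = 28·3.8662 + 2·73.8715 = 255.9967

L=255.997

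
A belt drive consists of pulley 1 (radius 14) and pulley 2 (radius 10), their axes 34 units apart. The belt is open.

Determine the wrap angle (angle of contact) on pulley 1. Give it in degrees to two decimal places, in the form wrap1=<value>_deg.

open belt: β = asin((r2−r1)/C) = asin(-4/34) = -6.7563°
wrap1 = π − 2β = 193.5127°
wrap2 = π + 2β = 166.4873°

wrap1=193.51_deg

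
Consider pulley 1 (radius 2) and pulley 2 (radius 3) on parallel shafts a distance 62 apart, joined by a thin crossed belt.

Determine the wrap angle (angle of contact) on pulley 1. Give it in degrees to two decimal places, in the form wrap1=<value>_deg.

crossed belt: β = asin((r1+r2)/C) = asin(5/62) = 4.6257°
wrap1 = wrap2 = π + 2β = 189.2513°

wrap1=189.25_deg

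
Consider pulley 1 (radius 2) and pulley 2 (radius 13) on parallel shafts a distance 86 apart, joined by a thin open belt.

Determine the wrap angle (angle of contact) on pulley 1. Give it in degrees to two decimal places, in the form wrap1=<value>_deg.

wrap1=165.30_deg

open belt: β = asin((r2−r1)/C) = asin(11/86) = 7.3487°
wrap1 = π − 2β = 165.3027°
wrap2 = π + 2β = 194.6973°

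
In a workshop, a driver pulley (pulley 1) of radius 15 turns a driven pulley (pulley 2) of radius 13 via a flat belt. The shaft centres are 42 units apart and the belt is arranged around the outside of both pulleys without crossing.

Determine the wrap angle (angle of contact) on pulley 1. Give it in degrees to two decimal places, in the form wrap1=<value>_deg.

wrap1=185.46_deg

open belt: β = asin((r2−r1)/C) = asin(-2/42) = -2.7294°
wrap1 = π − 2β = 185.4588°
wrap2 = π + 2β = 174.5412°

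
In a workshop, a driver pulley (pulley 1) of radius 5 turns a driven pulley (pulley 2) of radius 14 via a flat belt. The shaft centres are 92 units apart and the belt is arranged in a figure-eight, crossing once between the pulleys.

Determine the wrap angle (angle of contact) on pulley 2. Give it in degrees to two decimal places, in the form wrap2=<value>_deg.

crossed belt: β = asin((r1+r2)/C) = asin(19/92) = 11.9186°
wrap1 = wrap2 = π + 2β = 203.8372°

wrap2=203.84_deg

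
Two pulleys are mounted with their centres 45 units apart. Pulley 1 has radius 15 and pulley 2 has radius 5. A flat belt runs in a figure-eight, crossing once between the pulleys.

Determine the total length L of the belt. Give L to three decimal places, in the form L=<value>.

crossed belt: β = asin((r1+r2)/C) = asin(20/45) = 26.3878°
wrap1 = wrap2 = π + 2β = 232.7756°
tangent length = C·cosβ = 40.3113
L = (r1+r2)·wrap + 2·C·cosβ = 20·4.0627 + 2·40.3113 = 161.8766

L=161.877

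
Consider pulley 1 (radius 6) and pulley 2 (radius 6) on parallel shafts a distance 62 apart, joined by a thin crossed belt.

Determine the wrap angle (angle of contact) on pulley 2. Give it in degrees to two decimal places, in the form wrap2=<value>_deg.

crossed belt: β = asin((r1+r2)/C) = asin(12/62) = 11.1599°
wrap1 = wrap2 = π + 2β = 202.3199°

wrap2=202.32_deg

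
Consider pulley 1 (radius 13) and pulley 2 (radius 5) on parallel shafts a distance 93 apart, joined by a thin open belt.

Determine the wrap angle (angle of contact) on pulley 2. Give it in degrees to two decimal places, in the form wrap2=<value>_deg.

wrap2=170.13_deg

open belt: β = asin((r2−r1)/C) = asin(-8/93) = -4.9348°
wrap1 = π − 2β = 189.8695°
wrap2 = π + 2β = 170.1305°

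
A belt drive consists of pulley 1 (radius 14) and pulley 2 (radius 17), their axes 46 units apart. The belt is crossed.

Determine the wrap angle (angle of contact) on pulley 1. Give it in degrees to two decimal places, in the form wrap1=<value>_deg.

wrap1=264.74_deg

crossed belt: β = asin((r1+r2)/C) = asin(31/46) = 42.3698°
wrap1 = wrap2 = π + 2β = 264.7396°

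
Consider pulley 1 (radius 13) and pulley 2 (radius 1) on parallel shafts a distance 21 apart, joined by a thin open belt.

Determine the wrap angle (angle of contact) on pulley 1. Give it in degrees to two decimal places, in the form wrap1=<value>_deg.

wrap1=249.70_deg

open belt: β = asin((r2−r1)/C) = asin(-12/21) = -34.8499°
wrap1 = π − 2β = 249.6998°
wrap2 = π + 2β = 110.3002°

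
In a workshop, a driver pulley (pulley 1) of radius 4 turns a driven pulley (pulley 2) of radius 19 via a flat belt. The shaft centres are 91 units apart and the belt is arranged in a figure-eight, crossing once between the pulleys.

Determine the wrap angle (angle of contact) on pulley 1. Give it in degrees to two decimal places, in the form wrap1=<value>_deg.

wrap1=209.28_deg

crossed belt: β = asin((r1+r2)/C) = asin(23/91) = 14.6401°
wrap1 = wrap2 = π + 2β = 209.2803°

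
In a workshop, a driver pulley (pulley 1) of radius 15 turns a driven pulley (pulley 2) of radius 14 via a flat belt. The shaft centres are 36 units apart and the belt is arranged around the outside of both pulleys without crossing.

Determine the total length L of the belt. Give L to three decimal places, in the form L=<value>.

L=163.134

open belt: β = asin((r2−r1)/C) = asin(-1/36) = -1.5918°
wrap1 = π − 2β = 183.1835°
wrap2 = π + 2β = 176.8165°
tangent length = C·cosβ = 35.9861
L = r1·wrap1 + r2·wrap2 + 2·C·cosβ = 15·3.1972 + 14·3.0860 + 2·35.9861 = 163.1340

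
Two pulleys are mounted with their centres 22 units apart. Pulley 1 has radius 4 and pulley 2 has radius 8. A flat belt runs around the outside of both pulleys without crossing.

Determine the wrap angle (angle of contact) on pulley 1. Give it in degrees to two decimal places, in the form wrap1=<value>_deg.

wrap1=159.05_deg

open belt: β = asin((r2−r1)/C) = asin(4/22) = 10.4757°
wrap1 = π − 2β = 159.0486°
wrap2 = π + 2β = 200.9514°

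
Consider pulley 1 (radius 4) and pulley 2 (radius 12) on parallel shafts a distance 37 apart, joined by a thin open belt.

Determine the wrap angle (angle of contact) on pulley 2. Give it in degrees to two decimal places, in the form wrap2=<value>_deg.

open belt: β = asin((r2−r1)/C) = asin(8/37) = 12.4869°
wrap1 = π − 2β = 155.0262°
wrap2 = π + 2β = 204.9738°

wrap2=204.97_deg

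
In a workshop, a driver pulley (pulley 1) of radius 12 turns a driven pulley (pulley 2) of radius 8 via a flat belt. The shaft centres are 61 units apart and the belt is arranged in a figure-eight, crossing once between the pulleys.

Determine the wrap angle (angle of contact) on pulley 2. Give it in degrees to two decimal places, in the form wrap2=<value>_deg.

wrap2=218.28_deg

crossed belt: β = asin((r1+r2)/C) = asin(20/61) = 19.1395°
wrap1 = wrap2 = π + 2β = 218.2789°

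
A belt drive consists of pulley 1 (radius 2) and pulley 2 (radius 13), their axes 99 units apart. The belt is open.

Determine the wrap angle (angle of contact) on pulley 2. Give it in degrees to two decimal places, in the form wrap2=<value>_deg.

wrap2=192.76_deg

open belt: β = asin((r2−r1)/C) = asin(11/99) = 6.3794°
wrap1 = π − 2β = 167.2413°
wrap2 = π + 2β = 192.7587°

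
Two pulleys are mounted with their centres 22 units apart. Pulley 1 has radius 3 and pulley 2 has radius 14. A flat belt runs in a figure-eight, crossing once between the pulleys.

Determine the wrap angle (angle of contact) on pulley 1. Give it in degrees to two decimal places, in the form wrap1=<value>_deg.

crossed belt: β = asin((r1+r2)/C) = asin(17/22) = 50.5994°
wrap1 = wrap2 = π + 2β = 281.1989°

wrap1=281.20_deg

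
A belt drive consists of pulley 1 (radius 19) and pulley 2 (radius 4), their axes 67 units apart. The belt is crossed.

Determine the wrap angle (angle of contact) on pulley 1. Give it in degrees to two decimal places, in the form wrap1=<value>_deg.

wrap1=220.15_deg

crossed belt: β = asin((r1+r2)/C) = asin(23/67) = 20.0771°
wrap1 = wrap2 = π + 2β = 220.1541°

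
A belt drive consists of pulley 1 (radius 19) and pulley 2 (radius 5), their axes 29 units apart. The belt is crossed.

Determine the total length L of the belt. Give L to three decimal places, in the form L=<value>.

crossed belt: β = asin((r1+r2)/C) = asin(24/29) = 55.8516°
wrap1 = wrap2 = π + 2β = 291.7032°
tangent length = C·cosβ = 16.2788
L = (r1+r2)·wrap + 2·C·cosβ = 24·5.0912 + 2·16.2788 = 154.7460

L=154.746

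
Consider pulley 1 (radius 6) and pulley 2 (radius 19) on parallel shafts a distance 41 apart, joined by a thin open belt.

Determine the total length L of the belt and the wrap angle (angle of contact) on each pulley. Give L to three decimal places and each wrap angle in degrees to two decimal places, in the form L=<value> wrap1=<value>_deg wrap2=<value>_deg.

L=164.697 wrap1=143.03_deg wrap2=216.97_deg

open belt: β = asin((r2−r1)/C) = asin(13/41) = 18.4860°
wrap1 = π − 2β = 143.0280°
wrap2 = π + 2β = 216.9720°
tangent length = C·cosβ = 38.8844
L = r1·wrap1 + r2·wrap2 + 2·C·cosβ = 6·2.4963 + 19·3.7869 + 2·38.8844 = 164.6974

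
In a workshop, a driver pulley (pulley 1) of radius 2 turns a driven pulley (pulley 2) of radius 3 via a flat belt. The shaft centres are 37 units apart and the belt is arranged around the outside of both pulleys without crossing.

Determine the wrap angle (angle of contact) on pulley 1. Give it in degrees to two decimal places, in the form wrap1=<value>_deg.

wrap1=176.90_deg

open belt: β = asin((r2−r1)/C) = asin(1/37) = 1.5487°
wrap1 = π − 2β = 176.9026°
wrap2 = π + 2β = 183.0974°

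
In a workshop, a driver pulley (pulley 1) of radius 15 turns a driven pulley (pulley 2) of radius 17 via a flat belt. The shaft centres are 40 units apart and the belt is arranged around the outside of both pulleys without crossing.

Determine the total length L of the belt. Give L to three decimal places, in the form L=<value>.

open belt: β = asin((r2−r1)/C) = asin(2/40) = 2.8660°
wrap1 = π − 2β = 174.2680°
wrap2 = π + 2β = 185.7320°
tangent length = C·cosβ = 39.9500
L = r1·wrap1 + r2·wrap2 + 2·C·cosβ = 15·3.0416 + 17·3.2416 + 2·39.9500 = 180.6310

L=180.631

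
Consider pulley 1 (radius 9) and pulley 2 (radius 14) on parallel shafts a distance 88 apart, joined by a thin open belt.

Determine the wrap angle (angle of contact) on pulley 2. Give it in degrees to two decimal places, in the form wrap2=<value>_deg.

open belt: β = asin((r2−r1)/C) = asin(5/88) = 3.2572°
wrap1 = π − 2β = 173.4856°
wrap2 = π + 2β = 186.5144°

wrap2=186.51_deg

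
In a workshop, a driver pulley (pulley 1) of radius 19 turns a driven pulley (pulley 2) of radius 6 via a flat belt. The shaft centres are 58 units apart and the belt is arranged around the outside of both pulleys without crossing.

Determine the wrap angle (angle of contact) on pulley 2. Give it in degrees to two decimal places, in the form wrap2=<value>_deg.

wrap2=154.10_deg

open belt: β = asin((r2−r1)/C) = asin(-13/58) = -12.9522°
wrap1 = π − 2β = 205.9044°
wrap2 = π + 2β = 154.0956°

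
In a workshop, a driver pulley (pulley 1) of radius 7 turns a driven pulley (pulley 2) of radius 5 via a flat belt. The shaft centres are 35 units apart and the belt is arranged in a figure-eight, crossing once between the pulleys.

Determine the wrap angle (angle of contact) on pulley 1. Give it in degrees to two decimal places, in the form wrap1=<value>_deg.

crossed belt: β = asin((r1+r2)/C) = asin(12/35) = 20.0510°
wrap1 = wrap2 = π + 2β = 220.1021°

wrap1=220.10_deg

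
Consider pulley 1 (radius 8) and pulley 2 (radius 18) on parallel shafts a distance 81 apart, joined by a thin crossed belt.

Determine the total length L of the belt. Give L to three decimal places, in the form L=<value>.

crossed belt: β = asin((r1+r2)/C) = asin(26/81) = 18.7227°
wrap1 = wrap2 = π + 2β = 217.4453°
tangent length = C·cosβ = 76.7138
L = (r1+r2)·wrap + 2·C·cosβ = 26·3.7951 + 2·76.7138 = 252.1011

L=252.101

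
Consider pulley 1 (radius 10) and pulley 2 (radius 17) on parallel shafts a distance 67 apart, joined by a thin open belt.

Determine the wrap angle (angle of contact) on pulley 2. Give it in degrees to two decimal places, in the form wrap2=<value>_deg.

open belt: β = asin((r2−r1)/C) = asin(7/67) = 5.9971°
wrap1 = π − 2β = 168.0059°
wrap2 = π + 2β = 191.9941°

wrap2=191.99_deg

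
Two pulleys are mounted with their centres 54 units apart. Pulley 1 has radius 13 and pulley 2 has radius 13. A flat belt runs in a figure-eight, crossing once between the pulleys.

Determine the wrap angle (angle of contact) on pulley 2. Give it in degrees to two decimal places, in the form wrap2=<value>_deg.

crossed belt: β = asin((r1+r2)/C) = asin(26/54) = 28.7822°
wrap1 = wrap2 = π + 2β = 237.5644°

wrap2=237.56_deg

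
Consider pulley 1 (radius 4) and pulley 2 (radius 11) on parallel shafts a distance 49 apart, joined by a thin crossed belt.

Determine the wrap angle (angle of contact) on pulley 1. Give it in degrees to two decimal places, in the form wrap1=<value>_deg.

wrap1=215.65_deg

crossed belt: β = asin((r1+r2)/C) = asin(15/49) = 17.8257°
wrap1 = wrap2 = π + 2β = 215.6514°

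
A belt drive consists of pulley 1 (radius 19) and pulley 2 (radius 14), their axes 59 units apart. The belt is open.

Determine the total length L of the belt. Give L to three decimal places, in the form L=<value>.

open belt: β = asin((r2−r1)/C) = asin(-5/59) = -4.8614°
wrap1 = π − 2β = 189.7228°
wrap2 = π + 2β = 170.2772°
tangent length = C·cosβ = 58.7878
L = r1·wrap1 + r2·wrap2 + 2·C·cosβ = 19·3.3113 + 14·2.9719 + 2·58.7878 = 222.0965

L=222.097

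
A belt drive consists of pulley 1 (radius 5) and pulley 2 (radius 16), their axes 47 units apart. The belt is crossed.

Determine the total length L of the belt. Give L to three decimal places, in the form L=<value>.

L=169.523

crossed belt: β = asin((r1+r2)/C) = asin(21/47) = 26.5391°
wrap1 = wrap2 = π + 2β = 233.0782°
tangent length = C·cosβ = 42.0476
L = (r1+r2)·wrap + 2·C·cosβ = 21·4.0680 + 2·42.0476 = 169.5228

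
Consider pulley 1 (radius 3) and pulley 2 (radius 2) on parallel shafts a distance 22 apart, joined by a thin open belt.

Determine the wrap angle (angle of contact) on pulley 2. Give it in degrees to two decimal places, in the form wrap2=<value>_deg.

wrap2=174.79_deg

open belt: β = asin((r2−r1)/C) = asin(-1/22) = -2.6053°
wrap1 = π − 2β = 185.2105°
wrap2 = π + 2β = 174.7895°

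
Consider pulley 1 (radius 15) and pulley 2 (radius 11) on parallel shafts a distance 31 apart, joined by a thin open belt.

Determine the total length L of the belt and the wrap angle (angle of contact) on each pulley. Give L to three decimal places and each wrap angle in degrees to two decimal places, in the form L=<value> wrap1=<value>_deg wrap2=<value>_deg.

L=144.198 wrap1=194.83_deg wrap2=165.17_deg

open belt: β = asin((r2−r1)/C) = asin(-4/31) = -7.4137°
wrap1 = π − 2β = 194.8273°
wrap2 = π + 2β = 165.1727°
tangent length = C·cosβ = 30.7409
L = r1·wrap1 + r2·wrap2 + 2·C·cosβ = 15·3.4004 + 11·2.8828 + 2·30.7409 = 144.1983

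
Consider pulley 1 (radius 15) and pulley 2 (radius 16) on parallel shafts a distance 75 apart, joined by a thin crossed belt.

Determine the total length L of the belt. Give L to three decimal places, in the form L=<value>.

crossed belt: β = asin((r1+r2)/C) = asin(31/75) = 24.4144°
wrap1 = wrap2 = π + 2β = 228.8288°
tangent length = C·cosβ = 68.2935
L = (r1+r2)·wrap + 2·C·cosβ = 31·3.9938 + 2·68.2935 = 260.3953

L=260.395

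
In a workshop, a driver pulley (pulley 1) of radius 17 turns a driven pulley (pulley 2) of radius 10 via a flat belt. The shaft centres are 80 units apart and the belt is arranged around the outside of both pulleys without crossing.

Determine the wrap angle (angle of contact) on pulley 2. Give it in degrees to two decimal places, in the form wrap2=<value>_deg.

wrap2=169.96_deg

open belt: β = asin((r2−r1)/C) = asin(-7/80) = -5.0198°
wrap1 = π − 2β = 190.0396°
wrap2 = π + 2β = 169.9604°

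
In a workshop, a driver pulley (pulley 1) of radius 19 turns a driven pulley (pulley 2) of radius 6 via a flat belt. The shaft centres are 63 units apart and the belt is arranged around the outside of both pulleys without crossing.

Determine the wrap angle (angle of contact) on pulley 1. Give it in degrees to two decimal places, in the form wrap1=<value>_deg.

open belt: β = asin((r2−r1)/C) = asin(-13/63) = -11.9085°
wrap1 = π − 2β = 203.8170°
wrap2 = π + 2β = 156.1830°

wrap1=203.82_deg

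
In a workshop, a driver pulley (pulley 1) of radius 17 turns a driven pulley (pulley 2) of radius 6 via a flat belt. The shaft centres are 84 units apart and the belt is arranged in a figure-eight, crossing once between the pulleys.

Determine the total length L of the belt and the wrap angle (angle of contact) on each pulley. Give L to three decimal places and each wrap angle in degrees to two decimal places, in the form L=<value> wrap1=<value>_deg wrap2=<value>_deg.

L=246.595 wrap1=211.78_deg wrap2=211.78_deg

crossed belt: β = asin((r1+r2)/C) = asin(23/84) = 15.8911°
wrap1 = wrap2 = π + 2β = 211.7822°
tangent length = C·cosβ = 80.7899
L = (r1+r2)·wrap + 2·C·cosβ = 23·3.6963 + 2·80.7899 = 246.5945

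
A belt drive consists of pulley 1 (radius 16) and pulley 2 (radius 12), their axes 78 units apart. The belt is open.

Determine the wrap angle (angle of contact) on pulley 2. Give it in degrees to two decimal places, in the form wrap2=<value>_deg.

wrap2=174.12_deg

open belt: β = asin((r2−r1)/C) = asin(-4/78) = -2.9395°
wrap1 = π − 2β = 185.8791°
wrap2 = π + 2β = 174.1209°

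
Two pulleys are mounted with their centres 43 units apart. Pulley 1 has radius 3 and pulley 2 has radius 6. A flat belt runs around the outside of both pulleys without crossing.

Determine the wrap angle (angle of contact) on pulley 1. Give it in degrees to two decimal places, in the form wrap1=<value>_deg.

open belt: β = asin((r2−r1)/C) = asin(3/43) = 4.0006°
wrap1 = π − 2β = 171.9987°
wrap2 = π + 2β = 188.0013°

wrap1=172.00_deg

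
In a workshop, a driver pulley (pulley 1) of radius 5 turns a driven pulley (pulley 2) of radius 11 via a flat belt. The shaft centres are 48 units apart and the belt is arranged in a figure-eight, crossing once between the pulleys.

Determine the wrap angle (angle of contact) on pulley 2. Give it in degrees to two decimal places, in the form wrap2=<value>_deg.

crossed belt: β = asin((r1+r2)/C) = asin(16/48) = 19.4712°
wrap1 = wrap2 = π + 2β = 218.9424°

wrap2=218.94_deg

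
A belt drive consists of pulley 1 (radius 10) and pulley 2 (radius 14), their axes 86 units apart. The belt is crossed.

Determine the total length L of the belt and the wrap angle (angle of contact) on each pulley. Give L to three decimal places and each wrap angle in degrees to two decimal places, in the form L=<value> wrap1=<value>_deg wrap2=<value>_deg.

crossed belt: β = asin((r1+r2)/C) = asin(24/86) = 16.2047°
wrap1 = wrap2 = π + 2β = 212.4094°
tangent length = C·cosβ = 82.5833
L = (r1+r2)·wrap + 2·C·cosβ = 24·3.7072 + 2·82.5833 = 254.1404

L=254.140 wrap1=212.41_deg wrap2=212.41_deg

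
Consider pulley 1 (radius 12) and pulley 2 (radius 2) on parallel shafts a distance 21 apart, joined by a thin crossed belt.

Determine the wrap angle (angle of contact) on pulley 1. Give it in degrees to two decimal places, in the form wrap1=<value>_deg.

crossed belt: β = asin((r1+r2)/C) = asin(14/21) = 41.8103°
wrap1 = wrap2 = π + 2β = 263.6206°

wrap1=263.62_deg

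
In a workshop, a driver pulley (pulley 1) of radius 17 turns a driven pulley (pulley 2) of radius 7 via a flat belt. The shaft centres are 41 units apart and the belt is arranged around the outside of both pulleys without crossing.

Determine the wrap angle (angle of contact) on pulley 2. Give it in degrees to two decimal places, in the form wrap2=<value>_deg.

wrap2=151.77_deg

open belt: β = asin((r2−r1)/C) = asin(-10/41) = -14.1170°
wrap1 = π − 2β = 208.2340°
wrap2 = π + 2β = 151.7660°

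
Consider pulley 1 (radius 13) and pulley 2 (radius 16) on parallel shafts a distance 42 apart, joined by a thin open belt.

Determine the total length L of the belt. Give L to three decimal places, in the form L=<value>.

open belt: β = asin((r2−r1)/C) = asin(3/42) = 4.0960°
wrap1 = π − 2β = 171.8079°
wrap2 = π + 2β = 188.1921°
tangent length = C·cosβ = 41.8927
L = r1·wrap1 + r2·wrap2 + 2·C·cosβ = 13·2.9986 + 16·3.2846 + 2·41.8927 = 175.3206

L=175.321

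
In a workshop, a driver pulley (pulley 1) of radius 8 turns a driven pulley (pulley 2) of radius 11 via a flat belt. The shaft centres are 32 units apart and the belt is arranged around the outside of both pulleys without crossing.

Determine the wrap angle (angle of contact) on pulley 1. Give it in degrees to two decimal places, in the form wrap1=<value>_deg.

open belt: β = asin((r2−r1)/C) = asin(3/32) = 5.3794°
wrap1 = π − 2β = 169.2412°
wrap2 = π + 2β = 190.7588°

wrap1=169.24_deg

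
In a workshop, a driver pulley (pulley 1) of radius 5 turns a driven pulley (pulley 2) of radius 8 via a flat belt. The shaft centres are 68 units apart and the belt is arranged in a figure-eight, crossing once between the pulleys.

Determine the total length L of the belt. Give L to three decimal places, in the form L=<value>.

L=179.334

crossed belt: β = asin((r1+r2)/C) = asin(13/68) = 11.0214°
wrap1 = wrap2 = π + 2β = 202.0429°
tangent length = C·cosβ = 66.7458
L = (r1+r2)·wrap + 2·C·cosβ = 13·3.5263 + 2·66.7458 = 179.3337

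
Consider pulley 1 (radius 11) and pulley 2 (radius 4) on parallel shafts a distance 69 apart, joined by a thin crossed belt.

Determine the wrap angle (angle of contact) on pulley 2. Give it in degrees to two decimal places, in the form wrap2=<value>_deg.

crossed belt: β = asin((r1+r2)/C) = asin(15/69) = 12.5559°
wrap1 = wrap2 = π + 2β = 205.1117°

wrap2=205.11_deg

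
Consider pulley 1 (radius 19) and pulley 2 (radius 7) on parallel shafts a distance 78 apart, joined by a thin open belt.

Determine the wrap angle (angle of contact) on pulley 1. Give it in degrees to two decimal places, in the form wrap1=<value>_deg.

wrap1=197.70_deg

open belt: β = asin((r2−r1)/C) = asin(-12/78) = -8.8499°
wrap1 = π − 2β = 197.6998°
wrap2 = π + 2β = 162.3002°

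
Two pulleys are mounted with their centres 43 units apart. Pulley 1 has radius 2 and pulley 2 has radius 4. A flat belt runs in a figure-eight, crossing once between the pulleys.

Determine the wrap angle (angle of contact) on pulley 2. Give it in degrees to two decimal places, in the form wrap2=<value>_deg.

crossed belt: β = asin((r1+r2)/C) = asin(6/43) = 8.0209°
wrap1 = wrap2 = π + 2β = 196.0419°

wrap2=196.04_deg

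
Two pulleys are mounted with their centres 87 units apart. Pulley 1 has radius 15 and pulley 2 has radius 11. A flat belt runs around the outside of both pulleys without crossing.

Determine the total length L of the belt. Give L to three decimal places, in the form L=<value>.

open belt: β = asin((r2−r1)/C) = asin(-4/87) = -2.6352°
wrap1 = π − 2β = 185.2704°
wrap2 = π + 2β = 174.7296°
tangent length = C·cosβ = 86.9080
L = r1·wrap1 + r2·wrap2 + 2·C·cosβ = 15·3.2336 + 11·3.0496 + 2·86.9080 = 255.8653

L=255.865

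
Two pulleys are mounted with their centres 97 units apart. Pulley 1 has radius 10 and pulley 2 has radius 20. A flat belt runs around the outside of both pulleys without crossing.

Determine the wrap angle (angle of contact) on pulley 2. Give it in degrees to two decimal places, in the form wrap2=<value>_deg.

open belt: β = asin((r2−r1)/C) = asin(10/97) = 5.9173°
wrap1 = π − 2β = 168.1654°
wrap2 = π + 2β = 191.8346°

wrap2=191.83_deg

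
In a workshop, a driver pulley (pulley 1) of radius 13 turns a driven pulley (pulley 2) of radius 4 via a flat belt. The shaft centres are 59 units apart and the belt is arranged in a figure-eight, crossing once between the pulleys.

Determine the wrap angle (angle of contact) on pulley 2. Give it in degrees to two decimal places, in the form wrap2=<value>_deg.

wrap2=213.49_deg

crossed belt: β = asin((r1+r2)/C) = asin(17/59) = 16.7464°
wrap1 = wrap2 = π + 2β = 213.4927°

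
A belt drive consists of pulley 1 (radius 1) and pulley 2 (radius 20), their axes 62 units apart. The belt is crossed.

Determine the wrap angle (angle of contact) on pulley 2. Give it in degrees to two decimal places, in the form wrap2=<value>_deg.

crossed belt: β = asin((r1+r2)/C) = asin(21/62) = 19.7983°
wrap1 = wrap2 = π + 2β = 219.5966°

wrap2=219.60_deg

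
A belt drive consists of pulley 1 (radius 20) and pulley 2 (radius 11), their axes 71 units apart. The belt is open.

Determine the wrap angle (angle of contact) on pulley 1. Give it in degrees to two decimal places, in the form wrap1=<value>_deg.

open belt: β = asin((r2−r1)/C) = asin(-9/71) = -7.2824°
wrap1 = π − 2β = 194.5649°
wrap2 = π + 2β = 165.4351°

wrap1=194.56_deg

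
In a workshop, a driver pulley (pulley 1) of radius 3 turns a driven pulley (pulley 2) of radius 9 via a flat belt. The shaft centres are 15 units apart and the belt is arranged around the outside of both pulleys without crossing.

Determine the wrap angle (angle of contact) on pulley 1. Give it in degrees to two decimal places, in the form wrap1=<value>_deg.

open belt: β = asin((r2−r1)/C) = asin(6/15) = 23.5782°
wrap1 = π − 2β = 132.8436°
wrap2 = π + 2β = 227.1564°

wrap1=132.84_deg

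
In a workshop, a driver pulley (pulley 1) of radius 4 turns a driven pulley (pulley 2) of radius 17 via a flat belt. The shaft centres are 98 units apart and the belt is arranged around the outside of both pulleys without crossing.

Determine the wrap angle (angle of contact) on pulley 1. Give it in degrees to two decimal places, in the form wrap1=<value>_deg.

open belt: β = asin((r2−r1)/C) = asin(13/98) = 7.6229°
wrap1 = π − 2β = 164.7541°
wrap2 = π + 2β = 195.2459°

wrap1=164.75_deg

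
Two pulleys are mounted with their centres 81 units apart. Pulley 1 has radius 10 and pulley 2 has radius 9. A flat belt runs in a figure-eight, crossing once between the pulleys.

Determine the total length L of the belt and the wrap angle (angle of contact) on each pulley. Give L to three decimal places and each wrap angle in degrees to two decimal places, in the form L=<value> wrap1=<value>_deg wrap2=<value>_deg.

crossed belt: β = asin((r1+r2)/C) = asin(19/81) = 13.5662°
wrap1 = wrap2 = π + 2β = 207.1323°
tangent length = C·cosβ = 78.7401
L = (r1+r2)·wrap + 2·C·cosβ = 19·3.6151 + 2·78.7401 = 226.1678

L=226.168 wrap1=207.13_deg wrap2=207.13_deg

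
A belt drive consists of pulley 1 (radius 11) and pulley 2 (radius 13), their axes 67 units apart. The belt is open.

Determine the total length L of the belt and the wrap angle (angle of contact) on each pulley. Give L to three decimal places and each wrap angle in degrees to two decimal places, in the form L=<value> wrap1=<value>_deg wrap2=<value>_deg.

open belt: β = asin((r2−r1)/C) = asin(2/67) = 1.7106°
wrap1 = π − 2β = 176.5788°
wrap2 = π + 2β = 183.4212°
tangent length = C·cosβ = 66.9701
L = r1·wrap1 + r2·wrap2 + 2·C·cosβ = 11·3.0819 + 13·3.2013 + 2·66.9701 = 209.4579

L=209.458 wrap1=176.58_deg wrap2=183.42_deg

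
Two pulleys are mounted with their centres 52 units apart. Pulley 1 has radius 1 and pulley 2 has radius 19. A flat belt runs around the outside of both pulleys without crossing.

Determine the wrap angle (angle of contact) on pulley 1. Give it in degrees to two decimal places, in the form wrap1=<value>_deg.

open belt: β = asin((r2−r1)/C) = asin(18/52) = 20.2522°
wrap1 = π − 2β = 139.4955°
wrap2 = π + 2β = 220.5045°

wrap1=139.50_deg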